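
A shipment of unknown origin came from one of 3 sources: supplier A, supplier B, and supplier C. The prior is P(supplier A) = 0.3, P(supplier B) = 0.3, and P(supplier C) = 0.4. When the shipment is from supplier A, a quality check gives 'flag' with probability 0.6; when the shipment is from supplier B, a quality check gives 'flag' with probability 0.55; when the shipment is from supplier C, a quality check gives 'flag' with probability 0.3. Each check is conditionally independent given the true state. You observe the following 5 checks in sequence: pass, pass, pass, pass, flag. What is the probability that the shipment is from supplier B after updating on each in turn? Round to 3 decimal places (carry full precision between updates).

0.168

After 'pass': normaliser = 0.4·0.3000 + 0.45·0.3000 + 0.7·0.4000; P(supplier A) ≈ 0.2243, P(supplier B) ≈ 0.2523, P(supplier C) ≈ 0.5234
After 'pass': normaliser = 0.4·0.2243 + 0.45·0.2523 + 0.7·0.5234; P(supplier A) ≈ 0.1575, P(supplier B) ≈ 0.1993, P(supplier C) ≈ 0.6432
After 'pass': normaliser = 0.4·0.1575 + 0.45·0.1993 + 0.7·0.6432; P(supplier A) ≈ 0.1045, P(supplier B) ≈ 0.1488, P(supplier C) ≈ 0.7467
After 'pass': normaliser = 0.4·0.1045 + 0.45·0.1488 + 0.7·0.7467; P(supplier A) ≈ 0.0662, P(supplier B) ≈ 0.1060, P(supplier C) ≈ 0.8278
After 'flag': normaliser = 0.6·0.0662 + 0.55·0.1060 + 0.3·0.8278; P(supplier A) ≈ 0.1147, P(supplier B) ≈ 0.1684, P(supplier C) ≈ 0.7170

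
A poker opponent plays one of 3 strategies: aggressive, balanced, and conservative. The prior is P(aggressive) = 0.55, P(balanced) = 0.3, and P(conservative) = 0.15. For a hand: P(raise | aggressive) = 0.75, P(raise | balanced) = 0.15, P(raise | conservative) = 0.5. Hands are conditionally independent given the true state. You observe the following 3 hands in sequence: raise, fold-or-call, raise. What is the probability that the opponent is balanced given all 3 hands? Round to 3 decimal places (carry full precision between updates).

After 'raise': normaliser = 0.75·0.5500 + 0.15·0.3000 + 0.5·0.1500; P(aggressive) ≈ 0.7746, P(balanced) ≈ 0.0845, P(conservative) ≈ 0.1408
After 'fold-or-call': normaliser = 0.25·0.7746 + 0.85·0.0845 + 0.5·0.1408; P(aggressive) ≈ 0.5765, P(balanced) ≈ 0.2138, P(conservative) ≈ 0.2096
After 'raise': normaliser = 0.75·0.5765 + 0.15·0.2138 + 0.5·0.2096; P(aggressive) ≈ 0.7595, P(balanced) ≈ 0.0563, P(conservative) ≈ 0.1841

0.056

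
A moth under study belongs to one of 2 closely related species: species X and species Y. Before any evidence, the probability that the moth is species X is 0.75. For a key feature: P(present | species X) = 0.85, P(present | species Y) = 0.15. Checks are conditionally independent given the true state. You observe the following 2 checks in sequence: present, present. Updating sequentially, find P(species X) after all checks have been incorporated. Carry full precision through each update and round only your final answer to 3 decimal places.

Apply Bayes' rule sequentially, carrying P(species X) forward.
After 'present': P(species X) = 0.85·0.7500 / (0.85·0.7500 + 0.15·0.2500) ≈ 0.9444
After 'present': P(species X) = 0.85·0.9444 / (0.85·0.9444 + 0.15·0.0556) ≈ 0.9897

0.990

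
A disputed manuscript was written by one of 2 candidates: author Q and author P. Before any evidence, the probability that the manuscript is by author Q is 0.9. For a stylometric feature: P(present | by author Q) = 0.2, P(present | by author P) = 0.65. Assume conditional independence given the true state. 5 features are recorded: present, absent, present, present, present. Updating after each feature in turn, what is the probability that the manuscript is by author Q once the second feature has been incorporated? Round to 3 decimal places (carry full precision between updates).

0.864

Apply Bayes' rule sequentially, carrying P(author Q) forward.
After 'present': P(author Q) = 0.2·0.9000 / (0.2·0.9000 + 0.65·0.1000) ≈ 0.7347
After 'absent': P(author Q) = 0.8·0.7347 / (0.8·0.7347 + 0.35·0.2653) ≈ 0.8636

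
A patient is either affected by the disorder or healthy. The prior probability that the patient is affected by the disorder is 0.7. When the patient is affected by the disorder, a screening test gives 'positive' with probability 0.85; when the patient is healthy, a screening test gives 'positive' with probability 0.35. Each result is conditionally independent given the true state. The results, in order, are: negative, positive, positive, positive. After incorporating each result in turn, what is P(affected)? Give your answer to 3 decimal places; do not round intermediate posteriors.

After 'negative': P(affected) = 0.15·0.7000 / (0.15·0.7000 + 0.65·0.3000) ≈ 0.3500
After 'positive': P(affected) = 0.85·0.3500 / (0.85·0.3500 + 0.35·0.6500) ≈ 0.5667
After 'positive': P(affected) = 0.85·0.5667 / (0.85·0.5667 + 0.35·0.4333) ≈ 0.7605
After 'positive': P(affected) = 0.85·0.7605 / (0.85·0.7605 + 0.35·0.2395) ≈ 0.8852

0.885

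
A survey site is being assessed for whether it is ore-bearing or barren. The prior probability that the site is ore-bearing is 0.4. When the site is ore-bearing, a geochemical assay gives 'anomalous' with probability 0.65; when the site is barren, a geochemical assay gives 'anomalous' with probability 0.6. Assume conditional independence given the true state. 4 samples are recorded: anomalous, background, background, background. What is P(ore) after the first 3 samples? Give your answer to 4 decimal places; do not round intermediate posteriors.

After 'anomalous': P(ore) = 0.65·0.4000 / (0.65·0.4000 + 0.6·0.6000) ≈ 0.4194
After 'background': P(ore) = 0.35·0.4194 / (0.35·0.4194 + 0.4·0.5806) ≈ 0.3872
After 'background': P(ore) = 0.35·0.3872 / (0.35·0.3872 + 0.4·0.6128) ≈ 0.3561

0.3561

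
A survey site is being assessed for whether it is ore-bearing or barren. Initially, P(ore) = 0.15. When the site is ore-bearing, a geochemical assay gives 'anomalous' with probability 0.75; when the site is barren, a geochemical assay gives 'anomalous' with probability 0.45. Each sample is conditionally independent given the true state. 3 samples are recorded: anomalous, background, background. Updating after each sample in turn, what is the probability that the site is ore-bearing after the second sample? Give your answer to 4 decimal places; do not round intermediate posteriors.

0.1179

Apply Bayes' rule sequentially, carrying P(ore) forward.
After 'anomalous': P(ore) = 0.75·0.1500 / (0.75·0.1500 + 0.45·0.8500) ≈ 0.2273
After 'background': P(ore) = 0.25·0.2273 / (0.25·0.2273 + 0.55·0.7727) ≈ 0.1179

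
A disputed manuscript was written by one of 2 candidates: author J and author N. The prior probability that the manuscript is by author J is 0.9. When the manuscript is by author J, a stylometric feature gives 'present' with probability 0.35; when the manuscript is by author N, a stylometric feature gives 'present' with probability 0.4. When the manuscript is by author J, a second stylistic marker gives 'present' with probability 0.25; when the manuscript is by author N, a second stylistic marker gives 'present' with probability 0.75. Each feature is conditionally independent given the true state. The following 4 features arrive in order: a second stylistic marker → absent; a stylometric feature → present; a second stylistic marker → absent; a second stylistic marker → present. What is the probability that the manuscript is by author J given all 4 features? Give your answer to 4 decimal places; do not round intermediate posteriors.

After a second stylistic marker='absent': P(author J) = 0.75·0.9000 / (0.75·0.9000 + 0.25·0.1000) ≈ 0.9643
After a stylometric feature='present': P(author J) = 0.35·0.9643 / (0.35·0.9643 + 0.4·0.0357) ≈ 0.9594
After a second stylistic marker='absent': P(author J) = 0.75·0.9594 / (0.75·0.9594 + 0.25·0.0406) ≈ 0.9861
After a second stylistic marker='present': P(author J) = 0.25·0.9861 / (0.25·0.9861 + 0.75·0.0139) ≈ 0.9594

0.9594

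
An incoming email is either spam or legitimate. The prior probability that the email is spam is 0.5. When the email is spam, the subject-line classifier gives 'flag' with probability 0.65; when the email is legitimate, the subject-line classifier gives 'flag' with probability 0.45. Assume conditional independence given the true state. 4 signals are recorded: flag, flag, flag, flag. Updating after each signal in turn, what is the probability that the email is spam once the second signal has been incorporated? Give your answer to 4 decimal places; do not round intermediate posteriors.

Each posterior becomes the prior for the next update.
After 'flag': P(spam) = 0.65·0.5000 / (0.65·0.5000 + 0.45·0.5000) ≈ 0.5909
After 'flag': P(spam) = 0.65·0.5909 / (0.65·0.5909 + 0.45·0.4091) ≈ 0.6760

0.6760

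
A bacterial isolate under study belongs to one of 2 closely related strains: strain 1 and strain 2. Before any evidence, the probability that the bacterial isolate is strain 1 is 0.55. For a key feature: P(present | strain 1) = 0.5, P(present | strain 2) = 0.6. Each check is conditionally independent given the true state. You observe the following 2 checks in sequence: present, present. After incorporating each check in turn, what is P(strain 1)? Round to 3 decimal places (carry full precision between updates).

After 'present': P(strain 1) = 0.5·0.5500 / (0.5·0.5500 + 0.6·0.4500) ≈ 0.5046
After 'present': P(strain 1) = 0.5·0.5046 / (0.5·0.5046 + 0.6·0.4954) ≈ 0.4591

0.459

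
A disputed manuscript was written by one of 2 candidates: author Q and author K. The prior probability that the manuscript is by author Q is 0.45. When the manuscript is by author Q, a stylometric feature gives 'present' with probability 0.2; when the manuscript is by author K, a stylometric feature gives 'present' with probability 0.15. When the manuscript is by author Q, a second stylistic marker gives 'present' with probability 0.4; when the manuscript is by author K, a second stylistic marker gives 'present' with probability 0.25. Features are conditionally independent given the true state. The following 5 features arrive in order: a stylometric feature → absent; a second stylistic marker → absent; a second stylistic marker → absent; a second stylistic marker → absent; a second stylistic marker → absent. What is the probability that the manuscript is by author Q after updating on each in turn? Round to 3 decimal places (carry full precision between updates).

0.240

After a stylometric feature='absent': P(author Q) = 0.8·0.4500 / (0.8·0.4500 + 0.85·0.5500) ≈ 0.4350
After a second stylistic marker='absent': P(author Q) = 0.6·0.4350 / (0.6·0.4350 + 0.75·0.5650) ≈ 0.3812
After a second stylistic marker='absent': P(author Q) = 0.6·0.3812 / (0.6·0.3812 + 0.75·0.6188) ≈ 0.3301
After a second stylistic marker='absent': P(author Q) = 0.6·0.3301 / (0.6·0.3301 + 0.75·0.6699) ≈ 0.2828
After a second stylistic marker='absent': P(author Q) = 0.6·0.2828 / (0.6·0.2828 + 0.75·0.7172) ≈ 0.2398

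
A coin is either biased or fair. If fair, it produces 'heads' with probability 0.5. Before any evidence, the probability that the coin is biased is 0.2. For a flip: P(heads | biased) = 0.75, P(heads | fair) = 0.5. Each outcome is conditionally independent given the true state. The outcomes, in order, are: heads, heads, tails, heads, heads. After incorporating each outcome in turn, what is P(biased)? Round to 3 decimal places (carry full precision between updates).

0.388

Apply Bayes' rule sequentially, carrying P(biased) forward.
After 'heads': P(biased) = 0.75·0.2000 / (0.75·0.2000 + 0.5·0.8000) ≈ 0.2727
After 'heads': P(biased) = 0.75·0.2727 / (0.75·0.2727 + 0.5·0.7273) ≈ 0.3600
After 'tails': P(biased) = 0.25·0.3600 / (0.25·0.3600 + 0.5·0.6400) ≈ 0.2195
After 'heads': P(biased) = 0.75·0.2195 / (0.75·0.2195 + 0.5·0.7805) ≈ 0.2967
After 'heads': P(biased) = 0.75·0.2967 / (0.75·0.2967 + 0.5·0.7033) ≈ 0.3876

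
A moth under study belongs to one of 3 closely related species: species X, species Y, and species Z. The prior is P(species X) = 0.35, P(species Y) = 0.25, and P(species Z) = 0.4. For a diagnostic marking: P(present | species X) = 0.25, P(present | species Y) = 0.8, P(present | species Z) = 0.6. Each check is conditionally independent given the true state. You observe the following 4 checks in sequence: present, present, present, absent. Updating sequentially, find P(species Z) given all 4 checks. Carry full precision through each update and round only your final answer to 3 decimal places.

0.538

After 'present': normaliser = 0.25·0.3500 + 0.8·0.2500 + 0.6·0.4000; P(species X) ≈ 0.1659, P(species Y) ≈ 0.3791, P(species Z) ≈ 0.4550
After 'present': normaliser = 0.25·0.1659 + 0.8·0.3791 + 0.6·0.4550; P(species X) ≈ 0.0671, P(species Y) ≈ 0.4910, P(species Z) ≈ 0.4419
After 'present': normaliser = 0.25·0.0671 + 0.8·0.4910 + 0.6·0.4419; P(species X) ≈ 0.0249, P(species Y) ≈ 0.5822, P(species Z) ≈ 0.3930
After 'absent': normaliser = 0.75·0.0249 + 0.2·0.5822 + 0.4·0.3930; P(species X) ≈ 0.0638, P(species Y) ≈ 0.3984, P(species Z) ≈ 0.5378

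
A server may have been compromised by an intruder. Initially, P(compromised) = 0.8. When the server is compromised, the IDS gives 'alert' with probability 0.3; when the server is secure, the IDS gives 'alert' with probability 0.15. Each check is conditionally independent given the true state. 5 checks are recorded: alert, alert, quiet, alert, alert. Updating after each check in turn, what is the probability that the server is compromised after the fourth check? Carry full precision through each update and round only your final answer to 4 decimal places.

0.9634

Apply Bayes' rule sequentially, carrying P(compromised) forward.
After 'alert': P(compromised) = 0.3·0.8000 / (0.3·0.8000 + 0.15·0.2000) ≈ 0.8889
After 'alert': P(compromised) = 0.3·0.8889 / (0.3·0.8889 + 0.15·0.1111) ≈ 0.9412
After 'quiet': P(compromised) = 0.7·0.9412 / (0.7·0.9412 + 0.85·0.0588) ≈ 0.9295
After 'alert': P(compromised) = 0.3·0.9295 / (0.3·0.9295 + 0.15·0.0705) ≈ 0.9634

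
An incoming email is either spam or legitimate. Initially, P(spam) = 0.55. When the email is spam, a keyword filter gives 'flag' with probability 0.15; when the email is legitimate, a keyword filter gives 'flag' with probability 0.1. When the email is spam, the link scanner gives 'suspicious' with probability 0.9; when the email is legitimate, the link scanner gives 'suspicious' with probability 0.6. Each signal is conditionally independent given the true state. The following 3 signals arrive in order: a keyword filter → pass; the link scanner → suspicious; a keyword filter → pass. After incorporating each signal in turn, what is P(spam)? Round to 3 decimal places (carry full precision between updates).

0.621

After a keyword filter='pass': P(spam) = 0.85·0.5500 / (0.85·0.5500 + 0.9·0.4500) ≈ 0.5358
After the link scanner='suspicious': P(spam) = 0.9·0.5358 / (0.9·0.5358 + 0.6·0.4642) ≈ 0.6339
After a keyword filter='pass': P(spam) = 0.85·0.6339 / (0.85·0.6339 + 0.9·0.3661) ≈ 0.6205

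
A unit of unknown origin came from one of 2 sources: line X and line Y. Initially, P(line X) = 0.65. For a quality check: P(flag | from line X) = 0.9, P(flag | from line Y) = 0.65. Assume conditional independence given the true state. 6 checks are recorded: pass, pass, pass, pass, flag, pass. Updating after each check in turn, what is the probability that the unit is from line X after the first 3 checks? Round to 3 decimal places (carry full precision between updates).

0.042

After 'pass': P(line X) = 0.1·0.6500 / (0.1·0.6500 + 0.35·0.3500) ≈ 0.3467
After 'pass': P(line X) = 0.1·0.3467 / (0.1·0.3467 + 0.35·0.6533) ≈ 0.1316
After 'pass': P(line X) = 0.1·0.1316 / (0.1·0.1316 + 0.35·0.8684) ≈ 0.0415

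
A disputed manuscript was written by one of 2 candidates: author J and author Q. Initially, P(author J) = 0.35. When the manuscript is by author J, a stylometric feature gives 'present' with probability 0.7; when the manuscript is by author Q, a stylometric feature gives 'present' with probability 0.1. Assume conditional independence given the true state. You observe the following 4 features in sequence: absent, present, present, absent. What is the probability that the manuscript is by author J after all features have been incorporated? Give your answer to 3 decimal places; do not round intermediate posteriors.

Each posterior becomes the prior for the next update.
After 'absent': P(author J) = 0.3·0.3500 / (0.3·0.3500 + 0.9·0.6500) ≈ 0.1522
After 'present': P(author J) = 0.7·0.1522 / (0.7·0.1522 + 0.1·0.8478) ≈ 0.5568
After 'present': P(author J) = 0.7·0.5568 / (0.7·0.5568 + 0.1·0.4432) ≈ 0.8979
After 'absent': P(author J) = 0.3·0.8979 / (0.3·0.8979 + 0.9·0.1021) ≈ 0.7457

0.746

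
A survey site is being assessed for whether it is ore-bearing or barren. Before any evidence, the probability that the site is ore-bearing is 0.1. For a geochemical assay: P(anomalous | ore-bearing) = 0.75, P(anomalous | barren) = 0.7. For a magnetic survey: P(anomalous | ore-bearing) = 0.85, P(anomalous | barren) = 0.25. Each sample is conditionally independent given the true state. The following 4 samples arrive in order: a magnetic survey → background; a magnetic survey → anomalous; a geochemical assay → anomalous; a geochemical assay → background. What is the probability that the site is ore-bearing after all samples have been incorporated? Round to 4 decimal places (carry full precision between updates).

0.0632

Each posterior becomes the prior for the next update.
After a magnetic survey='background': P(ore) = 0.15·0.1000 / (0.15·0.1000 + 0.75·0.9000) ≈ 0.0217
After a magnetic survey='anomalous': P(ore) = 0.85·0.0217 / (0.85·0.0217 + 0.25·0.9783) ≈ 0.0702
After a geochemical assay='anomalous': P(ore) = 0.75·0.0702 / (0.75·0.0702 + 0.7·0.9298) ≈ 0.0749
After a geochemical assay='background': P(ore) = 0.25·0.0749 / (0.25·0.0749 + 0.3·0.9251) ≈ 0.0632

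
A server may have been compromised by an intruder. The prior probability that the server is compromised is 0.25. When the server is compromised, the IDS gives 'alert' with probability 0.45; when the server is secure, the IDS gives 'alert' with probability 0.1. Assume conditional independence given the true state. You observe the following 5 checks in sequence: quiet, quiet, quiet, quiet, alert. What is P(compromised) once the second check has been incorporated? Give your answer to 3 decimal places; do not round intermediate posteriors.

After 'quiet': P(compromised) = 0.55·0.2500 / (0.55·0.2500 + 0.9·0.7500) ≈ 0.1692
After 'quiet': P(compromised) = 0.55·0.1692 / (0.55·0.1692 + 0.9·0.8308) ≈ 0.1107

0.111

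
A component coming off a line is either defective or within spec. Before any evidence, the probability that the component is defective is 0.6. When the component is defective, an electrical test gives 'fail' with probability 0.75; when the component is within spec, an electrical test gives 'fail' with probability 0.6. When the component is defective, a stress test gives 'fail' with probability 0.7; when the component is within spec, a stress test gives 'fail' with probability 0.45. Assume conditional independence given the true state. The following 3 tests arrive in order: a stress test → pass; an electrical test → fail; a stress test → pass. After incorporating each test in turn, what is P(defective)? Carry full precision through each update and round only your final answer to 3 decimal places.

After a stress test='pass': P(defective) = 0.3·0.6000 / (0.3·0.6000 + 0.55·0.4000) ≈ 0.4500
After an electrical test='fail': P(defective) = 0.75·0.4500 / (0.75·0.4500 + 0.6·0.5500) ≈ 0.5056
After a stress test='pass': P(defective) = 0.3·0.5056 / (0.3·0.5056 + 0.55·0.4944) ≈ 0.3581

0.358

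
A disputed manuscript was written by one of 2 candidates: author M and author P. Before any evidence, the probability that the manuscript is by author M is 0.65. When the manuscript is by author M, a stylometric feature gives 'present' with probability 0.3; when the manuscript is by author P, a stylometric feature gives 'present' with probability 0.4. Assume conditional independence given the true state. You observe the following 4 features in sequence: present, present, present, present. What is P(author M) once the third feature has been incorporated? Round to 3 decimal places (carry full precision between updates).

After 'present': P(author M) = 0.3·0.6500 / (0.3·0.6500 + 0.4·0.3500) ≈ 0.5821
After 'present': P(author M) = 0.3·0.5821 / (0.3·0.5821 + 0.4·0.4179) ≈ 0.5109
After 'present': P(author M) = 0.3·0.5109 / (0.3·0.5109 + 0.4·0.4891) ≈ 0.4393

0.439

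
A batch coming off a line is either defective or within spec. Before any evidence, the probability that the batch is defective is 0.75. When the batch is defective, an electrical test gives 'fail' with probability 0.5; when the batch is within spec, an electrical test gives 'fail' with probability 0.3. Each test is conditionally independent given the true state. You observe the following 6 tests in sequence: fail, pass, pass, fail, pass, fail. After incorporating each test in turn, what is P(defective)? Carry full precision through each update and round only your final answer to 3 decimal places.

0.835

After 'fail': P(defective) = 0.5·0.7500 / (0.5·0.7500 + 0.3·0.2500) ≈ 0.8333
After 'pass': P(defective) = 0.5·0.8333 / (0.5·0.8333 + 0.7·0.1667) ≈ 0.7812
After 'pass': P(defective) = 0.5·0.7812 / (0.5·0.7812 + 0.7·0.2188) ≈ 0.7184
After 'fail': P(defective) = 0.5·0.7184 / (0.5·0.7184 + 0.3·0.2816) ≈ 0.8096
After 'pass': P(defective) = 0.5·0.8096 / (0.5·0.8096 + 0.7·0.1904) ≈ 0.7523
After 'fail': P(defective) = 0.5·0.7523 / (0.5·0.7523 + 0.3·0.2477) ≈ 0.8350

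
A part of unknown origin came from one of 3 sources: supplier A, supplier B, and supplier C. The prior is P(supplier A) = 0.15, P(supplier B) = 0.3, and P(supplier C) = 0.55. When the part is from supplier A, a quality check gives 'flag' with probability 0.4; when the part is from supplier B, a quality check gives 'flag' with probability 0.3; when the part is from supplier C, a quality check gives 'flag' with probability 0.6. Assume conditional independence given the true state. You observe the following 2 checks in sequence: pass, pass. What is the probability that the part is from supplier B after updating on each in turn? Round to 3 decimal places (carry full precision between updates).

0.509

Each posterior becomes the prior for the next update.
After 'pass': normaliser = 0.6·0.1500 + 0.7·0.3000 + 0.4·0.5500; P(supplier A) ≈ 0.1731, P(supplier B) ≈ 0.4038, P(supplier C) ≈ 0.4231
After 'pass': normaliser = 0.6·0.1731 + 0.7·0.4038 + 0.4·0.4231; P(supplier A) ≈ 0.1869, P(supplier B) ≈ 0.5087, P(supplier C) ≈ 0.3045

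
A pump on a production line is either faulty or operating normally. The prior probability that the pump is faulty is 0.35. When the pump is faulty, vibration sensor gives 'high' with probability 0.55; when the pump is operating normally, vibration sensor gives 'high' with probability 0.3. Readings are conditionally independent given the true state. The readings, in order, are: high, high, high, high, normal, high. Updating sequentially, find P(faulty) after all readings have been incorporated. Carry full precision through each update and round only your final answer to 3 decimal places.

0.878

After 'high': P(faulty) = 0.55·0.3500 / (0.55·0.3500 + 0.3·0.6500) ≈ 0.4968
After 'high': P(faulty) = 0.55·0.4968 / (0.55·0.4968 + 0.3·0.5032) ≈ 0.6441
After 'high': P(faulty) = 0.55·0.6441 / (0.55·0.6441 + 0.3·0.3559) ≈ 0.7684
After 'high': P(faulty) = 0.55·0.7684 / (0.55·0.7684 + 0.3·0.2316) ≈ 0.8588
After 'normal': P(faulty) = 0.45·0.8588 / (0.45·0.8588 + 0.7·0.1412) ≈ 0.7964
After 'high': P(faulty) = 0.55·0.7964 / (0.55·0.7964 + 0.3·0.2036) ≈ 0.8776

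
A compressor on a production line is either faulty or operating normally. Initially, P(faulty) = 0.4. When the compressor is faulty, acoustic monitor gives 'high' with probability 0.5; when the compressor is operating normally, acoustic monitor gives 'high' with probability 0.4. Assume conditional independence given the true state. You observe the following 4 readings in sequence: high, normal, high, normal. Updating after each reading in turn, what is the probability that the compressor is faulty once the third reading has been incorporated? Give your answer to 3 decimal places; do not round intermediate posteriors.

0.465

After 'high': P(faulty) = 0.5·0.4000 / (0.5·0.4000 + 0.4·0.6000) ≈ 0.4545
After 'normal': P(faulty) = 0.5·0.4545 / (0.5·0.4545 + 0.6·0.5455) ≈ 0.4098
After 'high': P(faulty) = 0.5·0.4098 / (0.5·0.4098 + 0.4·0.5902) ≈ 0.4647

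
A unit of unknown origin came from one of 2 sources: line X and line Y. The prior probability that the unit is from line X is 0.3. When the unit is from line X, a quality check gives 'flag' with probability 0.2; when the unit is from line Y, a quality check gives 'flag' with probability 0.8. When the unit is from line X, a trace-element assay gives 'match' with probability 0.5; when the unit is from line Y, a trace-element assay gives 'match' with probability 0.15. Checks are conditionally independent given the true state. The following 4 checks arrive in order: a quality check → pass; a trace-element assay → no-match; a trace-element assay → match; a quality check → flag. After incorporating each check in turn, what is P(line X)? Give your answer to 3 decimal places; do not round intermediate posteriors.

0.457

Each posterior becomes the prior for the next update.
After a quality check='pass': P(line X) = 0.8·0.3000 / (0.8·0.3000 + 0.2·0.7000) ≈ 0.6316
After a trace-element assay='no-match': P(line X) = 0.5·0.6316 / (0.5·0.6316 + 0.85·0.3684) ≈ 0.5021
After a trace-element assay='match': P(line X) = 0.5·0.5021 / (0.5·0.5021 + 0.15·0.4979) ≈ 0.7707
After a quality check='flag': P(line X) = 0.2·0.7707 / (0.2·0.7707 + 0.8·0.2293) ≈ 0.4566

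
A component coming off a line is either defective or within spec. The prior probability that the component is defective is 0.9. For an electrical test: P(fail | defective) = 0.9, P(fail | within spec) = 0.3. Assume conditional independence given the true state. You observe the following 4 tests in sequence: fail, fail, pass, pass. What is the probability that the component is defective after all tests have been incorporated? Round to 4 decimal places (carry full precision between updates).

0.6231

Each posterior becomes the prior for the next update.
After 'fail': P(defective) = 0.9·0.9000 / (0.9·0.9000 + 0.3·0.1000) ≈ 0.9643
After 'fail': P(defective) = 0.9·0.9643 / (0.9·0.9643 + 0.3·0.0357) ≈ 0.9878
After 'pass': P(defective) = 0.1·0.9878 / (0.1·0.9878 + 0.7·0.0122) ≈ 0.9205
After 'pass': P(defective) = 0.1·0.9205 / (0.1·0.9205 + 0.7·0.0795) ≈ 0.6231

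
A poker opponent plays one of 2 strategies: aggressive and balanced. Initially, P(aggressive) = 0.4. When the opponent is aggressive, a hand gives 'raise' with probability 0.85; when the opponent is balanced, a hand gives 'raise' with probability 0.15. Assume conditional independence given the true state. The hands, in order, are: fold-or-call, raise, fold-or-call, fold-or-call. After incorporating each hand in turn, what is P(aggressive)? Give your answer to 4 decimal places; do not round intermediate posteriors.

0.0203

After 'fold-or-call': P(aggressive) = 0.15·0.4000 / (0.15·0.4000 + 0.85·0.6000) ≈ 0.1053
After 'raise': P(aggressive) = 0.85·0.1053 / (0.85·0.1053 + 0.15·0.8947) ≈ 0.4000
After 'fold-or-call': P(aggressive) = 0.15·0.4000 / (0.15·0.4000 + 0.85·0.6000) ≈ 0.1053
After 'fold-or-call': P(aggressive) = 0.15·0.1053 / (0.15·0.1053 + 0.85·0.8947) ≈ 0.0203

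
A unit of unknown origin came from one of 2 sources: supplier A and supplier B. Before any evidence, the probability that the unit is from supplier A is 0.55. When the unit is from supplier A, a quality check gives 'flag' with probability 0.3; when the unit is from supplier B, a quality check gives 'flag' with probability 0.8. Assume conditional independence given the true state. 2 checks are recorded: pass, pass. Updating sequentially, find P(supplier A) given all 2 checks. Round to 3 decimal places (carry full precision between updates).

0.937

After 'pass': P(supplier A) = 0.7·0.5500 / (0.7·0.5500 + 0.2·0.4500) ≈ 0.8105
After 'pass': P(supplier A) = 0.7·0.8105 / (0.7·0.8105 + 0.2·0.1895) ≈ 0.9374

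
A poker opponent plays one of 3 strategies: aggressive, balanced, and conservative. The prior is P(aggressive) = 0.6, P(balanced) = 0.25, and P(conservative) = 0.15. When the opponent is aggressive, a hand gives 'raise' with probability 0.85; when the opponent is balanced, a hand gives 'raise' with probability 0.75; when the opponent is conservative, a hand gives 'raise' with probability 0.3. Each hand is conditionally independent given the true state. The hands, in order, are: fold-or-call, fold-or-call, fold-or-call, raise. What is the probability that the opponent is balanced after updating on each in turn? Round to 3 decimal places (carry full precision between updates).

0.146

Apply Bayes' rule sequentially, carrying P(balanced) forward.
After 'fold-or-call': normaliser = 0.15·0.6000 + 0.25·0.2500 + 0.7·0.1500; P(aggressive) ≈ 0.3495, P(balanced) ≈ 0.2427, P(conservative) ≈ 0.4078
After 'fold-or-call': normaliser = 0.15·0.3495 + 0.25·0.2427 + 0.7·0.4078; P(aggressive) ≈ 0.1315, P(balanced) ≈ 0.1523, P(conservative) ≈ 0.7162
After 'fold-or-call': normaliser = 0.15·0.1315 + 0.25·0.1523 + 0.7·0.7162; P(aggressive) ≈ 0.0353, P(balanced) ≈ 0.0681, P(conservative) ≈ 0.8966
After 'raise': normaliser = 0.85·0.0353 + 0.75·0.0681 + 0.3·0.8966; P(aggressive) ≈ 0.0857, P(balanced) ≈ 0.1459, P(conservative) ≈ 0.7684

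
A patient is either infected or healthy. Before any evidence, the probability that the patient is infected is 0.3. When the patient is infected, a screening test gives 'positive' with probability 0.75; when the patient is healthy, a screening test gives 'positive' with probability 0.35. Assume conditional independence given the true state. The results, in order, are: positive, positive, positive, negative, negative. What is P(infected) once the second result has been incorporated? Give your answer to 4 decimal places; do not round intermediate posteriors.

After 'positive': P(infected) = 0.75·0.3000 / (0.75·0.3000 + 0.35·0.7000) ≈ 0.4787
After 'positive': P(infected) = 0.75·0.4787 / (0.75·0.4787 + 0.35·0.5213) ≈ 0.6631

0.6631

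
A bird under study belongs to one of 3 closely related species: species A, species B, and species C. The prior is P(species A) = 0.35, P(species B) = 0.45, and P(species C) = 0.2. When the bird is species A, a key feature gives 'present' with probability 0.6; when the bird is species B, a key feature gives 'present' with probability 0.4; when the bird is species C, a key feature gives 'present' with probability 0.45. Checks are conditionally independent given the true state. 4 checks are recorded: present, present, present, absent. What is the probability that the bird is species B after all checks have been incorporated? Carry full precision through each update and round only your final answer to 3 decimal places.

0.300

After 'present': normaliser = 0.6·0.3500 + 0.4·0.4500 + 0.45·0.2000; P(species A) ≈ 0.4375, P(species B) ≈ 0.3750, P(species C) ≈ 0.1875
After 'present': normaliser = 0.6·0.4375 + 0.4·0.3750 + 0.45·0.1875; P(species A) ≈ 0.5283, P(species B) ≈ 0.3019, P(species C) ≈ 0.1698
After 'present': normaliser = 0.6·0.5283 + 0.4·0.3019 + 0.45·0.1698; P(species A) ≈ 0.6165, P(species B) ≈ 0.2349, P(species C) ≈ 0.1486
After 'absent': normaliser = 0.4·0.6165 + 0.6·0.2349 + 0.55·0.1486; P(species A) ≈ 0.5255, P(species B) ≈ 0.3003, P(species C) ≈ 0.1742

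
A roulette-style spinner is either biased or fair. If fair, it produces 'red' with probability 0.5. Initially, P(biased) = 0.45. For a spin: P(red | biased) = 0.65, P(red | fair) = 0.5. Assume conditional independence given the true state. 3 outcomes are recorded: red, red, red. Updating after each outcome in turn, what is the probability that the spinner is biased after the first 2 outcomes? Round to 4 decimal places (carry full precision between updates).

After 'red': P(biased) = 0.65·0.4500 / (0.65·0.4500 + 0.5·0.5500) ≈ 0.5154
After 'red': P(biased) = 0.65·0.5154 / (0.65·0.5154 + 0.5·0.4846) ≈ 0.5803

0.5803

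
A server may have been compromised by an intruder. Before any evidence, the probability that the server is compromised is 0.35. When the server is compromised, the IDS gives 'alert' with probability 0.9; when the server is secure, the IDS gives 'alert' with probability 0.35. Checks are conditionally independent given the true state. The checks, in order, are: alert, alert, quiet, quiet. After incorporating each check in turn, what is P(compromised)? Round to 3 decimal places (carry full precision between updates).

After 'alert': P(compromised) = 0.9·0.3500 / (0.9·0.3500 + 0.35·0.6500) ≈ 0.5806
After 'alert': P(compromised) = 0.9·0.5806 / (0.9·0.5806 + 0.35·0.4194) ≈ 0.7807
After 'quiet': P(compromised) = 0.1·0.7807 / (0.1·0.7807 + 0.65·0.2193) ≈ 0.3539
After 'quiet': P(compromised) = 0.1·0.3539 / (0.1·0.3539 + 0.65·0.6461) ≈ 0.0777

0.078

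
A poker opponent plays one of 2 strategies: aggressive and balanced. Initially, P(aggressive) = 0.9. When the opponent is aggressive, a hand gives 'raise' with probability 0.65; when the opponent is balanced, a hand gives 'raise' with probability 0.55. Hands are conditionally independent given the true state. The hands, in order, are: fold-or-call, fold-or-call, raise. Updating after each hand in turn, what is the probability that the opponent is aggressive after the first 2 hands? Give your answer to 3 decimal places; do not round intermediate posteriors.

0.845

After 'fold-or-call': P(aggressive) = 0.35·0.9000 / (0.35·0.9000 + 0.45·0.1000) ≈ 0.8750
After 'fold-or-call': P(aggressive) = 0.35·0.8750 / (0.35·0.8750 + 0.45·0.1250) ≈ 0.8448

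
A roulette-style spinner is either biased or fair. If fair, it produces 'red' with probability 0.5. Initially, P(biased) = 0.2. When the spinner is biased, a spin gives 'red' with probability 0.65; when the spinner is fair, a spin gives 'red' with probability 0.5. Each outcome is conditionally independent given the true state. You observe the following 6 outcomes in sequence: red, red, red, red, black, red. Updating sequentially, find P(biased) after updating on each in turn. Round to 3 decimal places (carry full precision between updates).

0.394

After 'red': P(biased) = 0.65·0.2000 / (0.65·0.2000 + 0.5·0.8000) ≈ 0.2453
After 'red': P(biased) = 0.65·0.2453 / (0.65·0.2453 + 0.5·0.7547) ≈ 0.2970
After 'red': P(biased) = 0.65·0.2970 / (0.65·0.2970 + 0.5·0.7030) ≈ 0.3545
After 'red': P(biased) = 0.65·0.3545 / (0.65·0.3545 + 0.5·0.6455) ≈ 0.4166
After 'black': P(biased) = 0.35·0.4166 / (0.35·0.4166 + 0.5·0.5834) ≈ 0.3333
After 'red': P(biased) = 0.65·0.3333 / (0.65·0.3333 + 0.5·0.6667) ≈ 0.3939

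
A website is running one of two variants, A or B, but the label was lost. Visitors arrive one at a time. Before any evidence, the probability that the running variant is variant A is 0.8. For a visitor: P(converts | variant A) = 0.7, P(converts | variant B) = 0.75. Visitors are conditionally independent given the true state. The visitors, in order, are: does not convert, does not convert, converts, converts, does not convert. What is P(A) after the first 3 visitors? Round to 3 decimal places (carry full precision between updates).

Each posterior becomes the prior for the next update.
After 'does not convert': P(A) = 0.3·0.8000 / (0.3·0.8000 + 0.25·0.2000) ≈ 0.8276
After 'does not convert': P(A) = 0.3·0.8276 / (0.3·0.8276 + 0.25·0.1724) ≈ 0.8521
After 'converts': P(A) = 0.7·0.8521 / (0.7·0.8521 + 0.75·0.1479) ≈ 0.8432

0.843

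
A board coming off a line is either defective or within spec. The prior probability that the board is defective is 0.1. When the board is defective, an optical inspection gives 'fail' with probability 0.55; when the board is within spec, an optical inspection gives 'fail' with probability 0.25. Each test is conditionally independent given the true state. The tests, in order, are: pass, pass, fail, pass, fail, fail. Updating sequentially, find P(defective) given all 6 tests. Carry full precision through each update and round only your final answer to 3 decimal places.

Each posterior becomes the prior for the next update.
After 'pass': P(defective) = 0.45·0.1000 / (0.45·0.1000 + 0.75·0.9000) ≈ 0.0625
After 'pass': P(defective) = 0.45·0.0625 / (0.45·0.0625 + 0.75·0.9375) ≈ 0.0385
After 'fail': P(defective) = 0.55·0.0385 / (0.55·0.0385 + 0.25·0.9615) ≈ 0.0809
After 'pass': P(defective) = 0.45·0.0809 / (0.45·0.0809 + 0.75·0.9191) ≈ 0.0502
After 'fail': P(defective) = 0.55·0.0502 / (0.55·0.0502 + 0.25·0.9498) ≈ 0.1041
After 'fail': P(defective) = 0.55·0.1041 / (0.55·0.1041 + 0.25·0.8959) ≈ 0.2035

0.204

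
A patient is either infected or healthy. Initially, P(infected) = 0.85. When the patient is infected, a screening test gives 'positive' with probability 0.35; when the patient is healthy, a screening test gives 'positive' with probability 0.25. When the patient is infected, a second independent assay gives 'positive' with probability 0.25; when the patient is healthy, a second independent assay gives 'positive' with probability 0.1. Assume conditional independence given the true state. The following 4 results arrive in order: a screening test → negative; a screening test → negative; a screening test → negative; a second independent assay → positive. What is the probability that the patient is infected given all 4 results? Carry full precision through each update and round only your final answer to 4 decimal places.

Each posterior becomes the prior for the next update.
After a screening test='negative': P(infected) = 0.65·0.8500 / (0.65·0.8500 + 0.75·0.1500) ≈ 0.8308
After a screening test='negative': P(infected) = 0.65·0.8308 / (0.65·0.8308 + 0.75·0.1692) ≈ 0.8098
After a screening test='negative': P(infected) = 0.65·0.8098 / (0.65·0.8098 + 0.75·0.1902) ≈ 0.7867
After a second independent assay='positive': P(infected) = 0.25·0.7867 / (0.25·0.7867 + 0.1·0.2133) ≈ 0.9022

0.9022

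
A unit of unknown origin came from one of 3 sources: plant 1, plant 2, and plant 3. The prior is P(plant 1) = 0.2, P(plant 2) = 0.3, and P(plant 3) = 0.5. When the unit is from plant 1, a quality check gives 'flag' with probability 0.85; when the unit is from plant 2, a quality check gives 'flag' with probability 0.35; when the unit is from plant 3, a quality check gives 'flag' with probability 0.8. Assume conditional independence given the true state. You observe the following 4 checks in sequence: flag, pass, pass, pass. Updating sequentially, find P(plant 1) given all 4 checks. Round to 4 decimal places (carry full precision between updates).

Each posterior becomes the prior for the next update.
After 'flag': normaliser = 0.85·0.2000 + 0.35·0.3000 + 0.8·0.5000; P(plant 1) ≈ 0.2519, P(plant 2) ≈ 0.1556, P(plant 3) ≈ 0.5926
After 'pass': normaliser = 0.15·0.2519 + 0.65·0.1556 + 0.2·0.5926; P(plant 1) ≈ 0.1468, P(plant 2) ≈ 0.3928, P(plant 3) ≈ 0.4604
After 'pass': normaliser = 0.15·0.1468 + 0.65·0.3928 + 0.2·0.4604; P(plant 1) ≈ 0.0596, P(plant 2) ≈ 0.6911, P(plant 3) ≈ 0.2493
After 'pass': normaliser = 0.15·0.0596 + 0.65·0.6911 + 0.2·0.2493; P(plant 1) ≈ 0.0176, P(plant 2) ≈ 0.8843, P(plant 3) ≈ 0.0981

0.0176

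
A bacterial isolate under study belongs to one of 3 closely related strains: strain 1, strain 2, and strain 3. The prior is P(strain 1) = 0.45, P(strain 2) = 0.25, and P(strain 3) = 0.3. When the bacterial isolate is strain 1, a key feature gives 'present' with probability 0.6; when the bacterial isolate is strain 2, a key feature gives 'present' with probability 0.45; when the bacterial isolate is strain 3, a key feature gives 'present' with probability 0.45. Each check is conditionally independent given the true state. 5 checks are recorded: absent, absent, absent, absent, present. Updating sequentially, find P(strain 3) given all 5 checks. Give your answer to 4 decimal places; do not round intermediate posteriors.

After 'absent': normaliser = 0.4·0.4500 + 0.55·0.2500 + 0.55·0.3000; P(strain 1) ≈ 0.3731, P(strain 2) ≈ 0.2850, P(strain 3) ≈ 0.3420
After 'absent': normaliser = 0.4·0.3731 + 0.55·0.2850 + 0.55·0.3420; P(strain 1) ≈ 0.3020, P(strain 2) ≈ 0.3173, P(strain 3) ≈ 0.3807
After 'absent': normaliser = 0.4·0.3020 + 0.55·0.3173 + 0.55·0.3807; P(strain 1) ≈ 0.2394, P(strain 2) ≈ 0.3457, P(strain 3) ≈ 0.4149
After 'absent': normaliser = 0.4·0.2394 + 0.55·0.3457 + 0.55·0.4149; P(strain 1) ≈ 0.1863, P(strain 2) ≈ 0.3699, P(strain 3) ≈ 0.4439
After 'present': normaliser = 0.6·0.1863 + 0.45·0.3699 + 0.45·0.4439; P(strain 1) ≈ 0.2338, P(strain 2) ≈ 0.3483, P(strain 3) ≈ 0.4179

0.4179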